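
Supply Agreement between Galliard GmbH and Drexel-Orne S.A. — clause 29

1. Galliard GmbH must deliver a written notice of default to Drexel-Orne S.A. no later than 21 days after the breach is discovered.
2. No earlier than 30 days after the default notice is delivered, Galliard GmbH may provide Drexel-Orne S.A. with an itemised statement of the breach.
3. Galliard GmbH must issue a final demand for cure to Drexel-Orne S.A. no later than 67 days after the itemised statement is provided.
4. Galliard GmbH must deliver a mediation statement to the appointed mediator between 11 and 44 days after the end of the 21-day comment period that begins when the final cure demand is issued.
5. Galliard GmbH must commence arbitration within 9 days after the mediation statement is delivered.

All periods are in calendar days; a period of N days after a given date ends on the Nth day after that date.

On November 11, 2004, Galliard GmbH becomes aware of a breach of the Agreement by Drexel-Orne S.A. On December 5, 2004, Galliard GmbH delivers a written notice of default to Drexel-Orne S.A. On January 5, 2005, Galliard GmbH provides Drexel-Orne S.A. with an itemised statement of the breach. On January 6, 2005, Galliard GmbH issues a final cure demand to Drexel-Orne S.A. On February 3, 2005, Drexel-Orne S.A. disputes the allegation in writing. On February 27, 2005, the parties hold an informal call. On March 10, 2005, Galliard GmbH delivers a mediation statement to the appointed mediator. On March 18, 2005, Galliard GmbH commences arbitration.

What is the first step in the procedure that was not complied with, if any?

Step 1: 21 days after November 11, 2004 (when the breach is discovered) is December 2, 2004; not done until December 5, 2004, 3 days after the deadline.

Step 1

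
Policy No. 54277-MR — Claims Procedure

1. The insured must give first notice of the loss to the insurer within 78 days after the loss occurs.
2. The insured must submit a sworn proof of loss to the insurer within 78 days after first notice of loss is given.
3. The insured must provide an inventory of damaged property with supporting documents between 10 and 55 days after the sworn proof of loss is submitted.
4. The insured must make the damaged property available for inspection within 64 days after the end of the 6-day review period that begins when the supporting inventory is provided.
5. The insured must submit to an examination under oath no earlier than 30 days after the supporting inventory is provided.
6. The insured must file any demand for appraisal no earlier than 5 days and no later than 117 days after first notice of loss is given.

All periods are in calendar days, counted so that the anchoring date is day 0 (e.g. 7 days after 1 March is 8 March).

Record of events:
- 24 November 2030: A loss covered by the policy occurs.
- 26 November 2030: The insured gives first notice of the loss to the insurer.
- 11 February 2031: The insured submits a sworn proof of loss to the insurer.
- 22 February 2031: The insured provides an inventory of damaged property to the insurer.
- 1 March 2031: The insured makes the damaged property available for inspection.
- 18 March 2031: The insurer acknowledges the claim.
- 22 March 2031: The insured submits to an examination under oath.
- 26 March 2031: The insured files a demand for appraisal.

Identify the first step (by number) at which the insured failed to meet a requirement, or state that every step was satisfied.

(1) due by 24 November 2030 + 78 days = 10 February 2031; 26 November 2030 is within that limit.
(2) due by 26 November 2030 + 78 days = 12 February 2031; done 11 February 2031 — timely.
(3) the permitted window runs from 11 February 2031 + 10 = 21 February 2031 to 11 February 2031 + 55 = 7 April 2031; done 22 February 2031 — within the window.
(4) due by 28 February 2031 + 64 days = 3 May 2031; done 1 March 2031 — timely.
(5) permitted from 22 February 2031 + 30 days = 24 March 2031 onward; acted on 22 March 2031, 2 days prematurely.
That is the first point of non-compliance.

Step 5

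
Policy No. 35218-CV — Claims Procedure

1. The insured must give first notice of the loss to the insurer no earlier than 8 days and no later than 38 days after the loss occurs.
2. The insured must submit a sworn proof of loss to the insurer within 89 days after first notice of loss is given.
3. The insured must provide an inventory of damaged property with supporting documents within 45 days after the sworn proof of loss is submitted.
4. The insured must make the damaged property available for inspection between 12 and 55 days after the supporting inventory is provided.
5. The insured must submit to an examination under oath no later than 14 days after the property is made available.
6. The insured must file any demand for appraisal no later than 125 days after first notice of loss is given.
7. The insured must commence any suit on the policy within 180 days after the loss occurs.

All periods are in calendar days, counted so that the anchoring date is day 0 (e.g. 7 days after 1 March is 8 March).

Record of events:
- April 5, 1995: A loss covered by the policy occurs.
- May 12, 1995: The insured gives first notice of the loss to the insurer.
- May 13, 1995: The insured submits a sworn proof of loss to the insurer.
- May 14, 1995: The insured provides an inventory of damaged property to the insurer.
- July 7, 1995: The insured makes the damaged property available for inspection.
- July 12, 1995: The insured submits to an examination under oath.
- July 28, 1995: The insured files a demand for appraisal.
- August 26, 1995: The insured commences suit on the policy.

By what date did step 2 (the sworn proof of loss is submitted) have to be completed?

August 9, 1995

Step 2 runs from May 12, 1995, when first notice of loss is given. 89 days after May 12, 1995 is August 9, 1995.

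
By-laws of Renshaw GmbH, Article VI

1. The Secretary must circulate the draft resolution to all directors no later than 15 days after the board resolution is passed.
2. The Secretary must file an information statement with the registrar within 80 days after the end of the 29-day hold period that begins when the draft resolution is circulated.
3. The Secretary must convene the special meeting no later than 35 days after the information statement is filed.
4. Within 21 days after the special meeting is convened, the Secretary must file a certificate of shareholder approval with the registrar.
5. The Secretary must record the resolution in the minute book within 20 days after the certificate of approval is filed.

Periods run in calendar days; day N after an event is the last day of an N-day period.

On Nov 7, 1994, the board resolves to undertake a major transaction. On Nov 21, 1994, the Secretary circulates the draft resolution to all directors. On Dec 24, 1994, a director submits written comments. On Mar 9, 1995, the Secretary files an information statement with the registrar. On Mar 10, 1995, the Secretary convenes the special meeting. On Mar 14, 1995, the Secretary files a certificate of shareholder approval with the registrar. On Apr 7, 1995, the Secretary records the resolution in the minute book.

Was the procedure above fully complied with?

No

Step 1 — counting 15 days from Nov 7, 1994 (when the board resolution is passed) gives a deadline of Nov 22, 1994; Nov 21, 1994 is within that limit.
Step 2 — counting 80 days from Dec 20, 1994 (end of the 29-day hold period, which began when the draft resolution is circulated on Nov 21, 1994) gives a deadline of Mar 10, 1995; completed Mar 9, 1995, before the deadline.
Step 3 — counting 35 days from Mar 9, 1995 (when the information statement is filed) gives a deadline of Apr 13, 1995; Mar 10, 1995 is within that limit.
Step 4 — counting 21 days from Mar 10, 1995 (when the special meeting is convened) gives a deadline of Mar 31, 1995; completed Mar 14, 1995, before the deadline.
Step 5 — counting 20 days from Mar 14, 1995 (when the certificate of approval is filed) gives a deadline of Apr 3, 1995; done Apr 7, 1995 — 4 days late.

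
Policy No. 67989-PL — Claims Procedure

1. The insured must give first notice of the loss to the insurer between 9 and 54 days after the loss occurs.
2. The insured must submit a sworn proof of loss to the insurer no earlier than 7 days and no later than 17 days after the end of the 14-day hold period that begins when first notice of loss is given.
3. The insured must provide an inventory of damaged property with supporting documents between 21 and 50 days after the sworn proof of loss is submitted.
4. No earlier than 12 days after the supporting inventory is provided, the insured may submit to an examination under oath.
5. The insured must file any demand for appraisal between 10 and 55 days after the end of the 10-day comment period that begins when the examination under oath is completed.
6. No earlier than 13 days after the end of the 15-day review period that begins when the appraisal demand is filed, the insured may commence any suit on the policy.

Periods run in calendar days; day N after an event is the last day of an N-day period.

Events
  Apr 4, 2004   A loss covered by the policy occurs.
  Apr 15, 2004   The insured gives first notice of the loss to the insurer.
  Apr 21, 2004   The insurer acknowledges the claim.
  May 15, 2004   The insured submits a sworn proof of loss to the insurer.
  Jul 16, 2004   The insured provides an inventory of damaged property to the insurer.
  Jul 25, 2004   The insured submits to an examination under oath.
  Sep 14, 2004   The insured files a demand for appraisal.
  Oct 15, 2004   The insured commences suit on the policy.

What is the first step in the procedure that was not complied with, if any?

Step 3

(1) the permitted window runs from Apr 4, 2004 + 9 = Apr 13, 2004 to Apr 4, 2004 + 54 = May 28, 2004; Apr 15, 2004 falls inside that range.
(2) the permitted window runs from Apr 29, 2004 + 7 = May 6, 2004 to Apr 29, 2004 + 17 = May 16, 2004; May 15, 2004 falls inside that range.
(3) the permitted window runs from May 15, 2004 + 21 = Jun 5, 2004 to May 15, 2004 + 50 = Jul 4, 2004; done Jul 16, 2004 — 12 days after the window closed.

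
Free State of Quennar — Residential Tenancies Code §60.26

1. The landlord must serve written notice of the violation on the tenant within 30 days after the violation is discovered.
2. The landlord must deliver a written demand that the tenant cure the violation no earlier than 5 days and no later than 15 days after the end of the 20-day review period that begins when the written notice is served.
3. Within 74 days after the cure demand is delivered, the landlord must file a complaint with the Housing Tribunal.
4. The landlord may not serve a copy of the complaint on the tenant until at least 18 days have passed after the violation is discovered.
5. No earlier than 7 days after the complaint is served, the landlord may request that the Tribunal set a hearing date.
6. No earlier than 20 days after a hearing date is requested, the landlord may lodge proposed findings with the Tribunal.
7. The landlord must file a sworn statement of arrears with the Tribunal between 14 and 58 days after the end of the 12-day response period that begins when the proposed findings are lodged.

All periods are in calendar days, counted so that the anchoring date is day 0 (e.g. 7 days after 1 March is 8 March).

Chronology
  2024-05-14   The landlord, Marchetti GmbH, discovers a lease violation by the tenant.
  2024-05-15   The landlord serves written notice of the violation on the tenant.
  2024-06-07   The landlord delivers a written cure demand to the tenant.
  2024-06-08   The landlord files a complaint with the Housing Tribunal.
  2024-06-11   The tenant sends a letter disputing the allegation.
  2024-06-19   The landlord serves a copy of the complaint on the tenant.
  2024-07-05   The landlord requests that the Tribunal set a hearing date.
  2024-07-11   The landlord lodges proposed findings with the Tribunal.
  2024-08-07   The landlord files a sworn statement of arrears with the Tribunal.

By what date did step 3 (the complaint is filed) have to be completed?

Step 3 runs from 2024-06-07, when the cure demand is delivered. 74 days after 2024-06-07 is 2024-08-20.

2024-08-20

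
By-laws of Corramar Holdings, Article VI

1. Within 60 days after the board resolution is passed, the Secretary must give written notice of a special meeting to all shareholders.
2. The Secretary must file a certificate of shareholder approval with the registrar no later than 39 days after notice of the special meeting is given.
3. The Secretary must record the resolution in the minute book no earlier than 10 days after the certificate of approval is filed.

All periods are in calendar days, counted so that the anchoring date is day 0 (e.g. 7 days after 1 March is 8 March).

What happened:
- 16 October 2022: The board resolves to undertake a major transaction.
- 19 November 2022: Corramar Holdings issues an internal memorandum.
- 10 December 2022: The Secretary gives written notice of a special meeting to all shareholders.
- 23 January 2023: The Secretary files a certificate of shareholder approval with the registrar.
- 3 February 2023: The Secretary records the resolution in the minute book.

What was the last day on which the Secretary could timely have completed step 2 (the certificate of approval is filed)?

18 January 2023

Step 2 runs from 10 December 2022, when notice of the special meeting is given. 39 days after 10 December 2022 is 18 January 2023.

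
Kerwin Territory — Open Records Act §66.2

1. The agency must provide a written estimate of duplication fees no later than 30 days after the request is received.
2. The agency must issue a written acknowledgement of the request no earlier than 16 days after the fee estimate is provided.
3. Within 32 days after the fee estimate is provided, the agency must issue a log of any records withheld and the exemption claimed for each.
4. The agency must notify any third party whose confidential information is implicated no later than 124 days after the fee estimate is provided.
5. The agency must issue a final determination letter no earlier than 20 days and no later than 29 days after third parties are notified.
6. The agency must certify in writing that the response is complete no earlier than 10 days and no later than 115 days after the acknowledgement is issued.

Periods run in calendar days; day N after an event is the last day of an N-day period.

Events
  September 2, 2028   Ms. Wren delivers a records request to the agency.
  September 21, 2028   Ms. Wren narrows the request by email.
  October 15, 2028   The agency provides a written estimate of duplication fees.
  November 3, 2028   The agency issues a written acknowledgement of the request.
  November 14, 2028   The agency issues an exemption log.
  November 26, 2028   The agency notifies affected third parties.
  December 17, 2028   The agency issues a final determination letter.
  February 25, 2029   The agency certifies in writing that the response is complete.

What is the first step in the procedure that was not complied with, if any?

Step 1

Step 1: 30 days after September 2, 2028 (when the request is received) is October 2, 2028; October 15, 2028 misses that deadline by 13 days.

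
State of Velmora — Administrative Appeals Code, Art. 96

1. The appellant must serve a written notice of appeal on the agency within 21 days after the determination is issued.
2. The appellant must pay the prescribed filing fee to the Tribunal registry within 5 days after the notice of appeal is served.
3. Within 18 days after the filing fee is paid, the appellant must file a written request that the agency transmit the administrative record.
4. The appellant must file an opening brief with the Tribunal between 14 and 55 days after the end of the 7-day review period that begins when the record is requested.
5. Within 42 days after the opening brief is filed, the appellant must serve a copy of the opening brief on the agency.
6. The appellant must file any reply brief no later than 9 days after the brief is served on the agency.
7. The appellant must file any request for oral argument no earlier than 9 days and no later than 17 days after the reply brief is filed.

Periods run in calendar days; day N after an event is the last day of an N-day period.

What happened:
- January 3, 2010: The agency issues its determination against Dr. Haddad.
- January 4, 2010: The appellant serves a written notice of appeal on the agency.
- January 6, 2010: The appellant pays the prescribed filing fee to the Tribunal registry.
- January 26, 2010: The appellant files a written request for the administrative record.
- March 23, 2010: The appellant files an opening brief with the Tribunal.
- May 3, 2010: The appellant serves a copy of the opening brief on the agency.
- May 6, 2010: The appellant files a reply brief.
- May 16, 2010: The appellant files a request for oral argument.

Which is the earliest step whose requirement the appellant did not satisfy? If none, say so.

Step 3

(1) due by January 3, 2010 + 21 days = January 24, 2010; done January 4, 2010 — timely.
(2) due by January 4, 2010 + 5 days = January 9, 2010; done January 6, 2010 — timely.
(3) due by January 6, 2010 + 18 days = January 24, 2010; done January 26, 2010 — 2 days late.
No need to go further; step 3 was not satisfied.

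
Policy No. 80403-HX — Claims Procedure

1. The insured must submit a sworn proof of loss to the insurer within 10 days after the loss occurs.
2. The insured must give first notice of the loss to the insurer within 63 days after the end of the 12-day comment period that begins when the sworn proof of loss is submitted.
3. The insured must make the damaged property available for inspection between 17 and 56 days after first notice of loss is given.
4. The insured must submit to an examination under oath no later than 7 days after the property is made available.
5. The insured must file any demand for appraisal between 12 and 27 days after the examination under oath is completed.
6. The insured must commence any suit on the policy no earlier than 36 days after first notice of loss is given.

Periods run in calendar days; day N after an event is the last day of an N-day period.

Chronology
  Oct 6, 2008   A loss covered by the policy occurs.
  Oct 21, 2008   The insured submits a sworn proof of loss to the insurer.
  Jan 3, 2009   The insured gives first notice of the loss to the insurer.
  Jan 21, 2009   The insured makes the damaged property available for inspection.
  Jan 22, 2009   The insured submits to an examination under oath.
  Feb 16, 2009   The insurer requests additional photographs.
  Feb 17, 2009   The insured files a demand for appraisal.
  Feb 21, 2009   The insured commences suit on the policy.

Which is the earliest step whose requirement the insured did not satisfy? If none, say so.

Step 1 — counting 10 days from Oct 6, 2008 (when the loss occurs) gives a deadline of Oct 16, 2008; not done until Oct 21, 2008, 5 days after the deadline.
That is the first point of non-compliance.

Step 1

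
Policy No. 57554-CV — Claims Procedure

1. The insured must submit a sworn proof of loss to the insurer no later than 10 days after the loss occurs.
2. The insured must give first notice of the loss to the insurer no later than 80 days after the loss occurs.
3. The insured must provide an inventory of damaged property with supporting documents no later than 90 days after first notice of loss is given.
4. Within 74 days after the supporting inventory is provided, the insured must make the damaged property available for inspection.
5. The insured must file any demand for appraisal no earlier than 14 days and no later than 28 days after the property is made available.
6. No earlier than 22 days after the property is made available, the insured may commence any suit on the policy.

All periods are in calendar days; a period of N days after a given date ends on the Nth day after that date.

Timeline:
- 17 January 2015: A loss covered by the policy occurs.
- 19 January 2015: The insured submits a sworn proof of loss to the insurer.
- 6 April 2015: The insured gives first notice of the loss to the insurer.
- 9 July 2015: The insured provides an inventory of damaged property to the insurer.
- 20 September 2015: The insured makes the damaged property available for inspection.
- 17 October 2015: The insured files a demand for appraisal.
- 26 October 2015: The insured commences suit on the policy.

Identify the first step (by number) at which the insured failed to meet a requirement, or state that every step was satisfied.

Step 3

Step 1 — counting 10 days from 17 January 2015 (when the loss occurs) gives a deadline of 27 January 2015; completed 19 January 2015, before the deadline.
Step 2 — counting 80 days from 17 January 2015 (when the loss occurs) gives a deadline of 7 April 2015; 6 April 2015 is within that limit.
Step 3 — counting 90 days from 6 April 2015 (when first notice of loss is given) gives a deadline of 5 July 2015; done 9 July 2015 — 4 days late.
Later steps need not be reached.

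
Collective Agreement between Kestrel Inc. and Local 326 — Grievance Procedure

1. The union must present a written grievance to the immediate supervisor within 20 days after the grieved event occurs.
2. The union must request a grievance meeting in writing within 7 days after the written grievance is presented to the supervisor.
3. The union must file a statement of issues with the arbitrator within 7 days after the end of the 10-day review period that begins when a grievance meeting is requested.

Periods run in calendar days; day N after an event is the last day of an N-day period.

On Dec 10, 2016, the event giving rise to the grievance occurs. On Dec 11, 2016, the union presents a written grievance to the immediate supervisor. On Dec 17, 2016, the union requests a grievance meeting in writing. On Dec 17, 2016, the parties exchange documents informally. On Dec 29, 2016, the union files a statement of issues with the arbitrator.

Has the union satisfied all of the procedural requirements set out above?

Step 1: 20 days after Dec 10, 2016 (when the grieved event occurs) is Dec 30, 2016; Dec 11, 2016 is within that limit.
Step 2: 7 days after Dec 11, 2016 (when the written grievance is presented to the supervisor) is Dec 18, 2016; Dec 17, 2016 is within that limit.
Step 3: 7 days after Dec 27, 2016 (end of the 10-day review period, which began when a grievance meeting is requested on Dec 17, 2016) is Jan 3, 2017; completed Dec 29, 2016, before the deadline.

Yes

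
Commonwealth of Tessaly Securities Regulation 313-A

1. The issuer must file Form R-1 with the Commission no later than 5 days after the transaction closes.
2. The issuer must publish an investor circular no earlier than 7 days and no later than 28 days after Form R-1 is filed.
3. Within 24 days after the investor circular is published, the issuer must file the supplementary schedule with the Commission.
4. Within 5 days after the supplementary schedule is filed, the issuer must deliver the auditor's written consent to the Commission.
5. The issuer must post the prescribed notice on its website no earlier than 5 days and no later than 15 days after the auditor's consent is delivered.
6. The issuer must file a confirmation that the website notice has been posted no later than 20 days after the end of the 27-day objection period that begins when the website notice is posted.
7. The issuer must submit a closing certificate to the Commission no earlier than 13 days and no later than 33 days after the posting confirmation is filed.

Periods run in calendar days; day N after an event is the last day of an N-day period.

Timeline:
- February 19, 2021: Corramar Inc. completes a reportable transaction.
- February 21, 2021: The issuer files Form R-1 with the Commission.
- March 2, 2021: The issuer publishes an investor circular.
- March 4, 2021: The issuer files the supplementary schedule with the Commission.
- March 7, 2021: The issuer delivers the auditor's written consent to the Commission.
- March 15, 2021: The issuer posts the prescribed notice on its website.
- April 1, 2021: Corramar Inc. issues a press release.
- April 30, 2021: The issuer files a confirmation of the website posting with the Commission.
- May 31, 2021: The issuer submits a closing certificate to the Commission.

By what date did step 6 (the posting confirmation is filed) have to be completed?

The website notice is posted on March 15, 2021; the 27-day objection period therefore ends April 11, 2021, and step 6 runs from that date. 20 days after April 11, 2021 is May 1, 2021.

May 1, 2021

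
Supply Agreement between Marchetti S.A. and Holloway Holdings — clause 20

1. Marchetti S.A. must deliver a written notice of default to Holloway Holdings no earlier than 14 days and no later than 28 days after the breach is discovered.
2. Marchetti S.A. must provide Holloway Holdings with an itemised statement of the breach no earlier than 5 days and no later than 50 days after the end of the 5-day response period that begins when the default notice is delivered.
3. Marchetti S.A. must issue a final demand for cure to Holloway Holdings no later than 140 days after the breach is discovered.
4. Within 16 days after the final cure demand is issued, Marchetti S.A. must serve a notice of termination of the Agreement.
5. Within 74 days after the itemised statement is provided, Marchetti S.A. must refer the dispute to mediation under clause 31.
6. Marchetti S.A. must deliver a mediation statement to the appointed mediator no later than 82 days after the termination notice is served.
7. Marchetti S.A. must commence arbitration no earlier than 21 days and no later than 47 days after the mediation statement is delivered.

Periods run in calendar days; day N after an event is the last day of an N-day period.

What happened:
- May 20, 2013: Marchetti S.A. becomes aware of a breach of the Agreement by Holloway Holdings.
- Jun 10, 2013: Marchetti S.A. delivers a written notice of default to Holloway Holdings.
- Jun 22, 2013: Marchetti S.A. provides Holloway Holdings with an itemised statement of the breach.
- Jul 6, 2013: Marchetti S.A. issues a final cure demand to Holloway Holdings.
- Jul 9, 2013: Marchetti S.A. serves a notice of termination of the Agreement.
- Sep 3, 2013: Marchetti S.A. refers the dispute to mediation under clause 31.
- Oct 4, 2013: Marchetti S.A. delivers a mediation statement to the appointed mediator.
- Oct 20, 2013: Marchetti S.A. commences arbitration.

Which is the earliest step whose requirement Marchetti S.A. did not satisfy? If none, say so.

Step 1 — 14 and 28 days from May 20, 2013 (when the breach is discovered) are Jun 3, 2013 and Jun 17, 2013 respectively; Jun 10, 2013 falls inside that range.
Step 2 — 5 and 50 days from Jun 15, 2013 (end of the 5-day response period, which began when the default notice is delivered on Jun 10, 2013) are Jun 20, 2013 and Aug 4, 2013 respectively; Jun 22, 2013 falls inside that range.
Step 3 — counting 140 days from May 20, 2013 (when the breach is discovered) gives a deadline of Oct 7, 2013; done Jul 6, 2013 — timely.
Step 4 — counting 16 days from Jul 6, 2013 (when the final cure demand is issued) gives a deadline of Jul 22, 2013; completed Jul 9, 2013, before the deadline.
Step 5 — counting 74 days from Jun 22, 2013 (when the itemised statement is provided) gives a deadline of Sep 4, 2013; Sep 3, 2013 is within that limit.
Step 6 — counting 82 days from Jul 9, 2013 (when the termination notice is served) gives a deadline of Sep 29, 2013; Oct 4, 2013 misses that deadline by 5 days.

Step 6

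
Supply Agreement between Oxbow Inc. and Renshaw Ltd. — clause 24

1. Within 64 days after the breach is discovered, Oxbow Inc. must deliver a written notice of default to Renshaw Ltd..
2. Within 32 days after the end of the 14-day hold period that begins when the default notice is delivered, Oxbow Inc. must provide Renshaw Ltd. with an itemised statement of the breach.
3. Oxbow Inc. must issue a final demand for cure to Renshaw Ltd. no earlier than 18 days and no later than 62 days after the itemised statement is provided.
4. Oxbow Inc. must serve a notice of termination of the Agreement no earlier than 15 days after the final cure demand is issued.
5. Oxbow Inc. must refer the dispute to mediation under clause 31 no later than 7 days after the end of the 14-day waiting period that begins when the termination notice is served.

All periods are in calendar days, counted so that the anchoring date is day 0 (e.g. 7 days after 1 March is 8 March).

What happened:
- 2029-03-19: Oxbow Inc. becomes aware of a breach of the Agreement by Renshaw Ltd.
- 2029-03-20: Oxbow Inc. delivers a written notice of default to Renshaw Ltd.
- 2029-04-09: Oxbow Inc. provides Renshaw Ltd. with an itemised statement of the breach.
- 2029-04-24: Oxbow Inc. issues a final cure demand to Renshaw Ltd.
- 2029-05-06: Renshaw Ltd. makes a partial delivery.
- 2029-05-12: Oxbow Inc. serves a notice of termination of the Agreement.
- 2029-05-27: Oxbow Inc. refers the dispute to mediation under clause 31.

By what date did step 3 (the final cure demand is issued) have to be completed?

Step 3 runs from 2029-04-09, when the itemised statement is provided. The window is 18–62 days after 2029-04-09; it closes on 2029-06-10.

2029-06-10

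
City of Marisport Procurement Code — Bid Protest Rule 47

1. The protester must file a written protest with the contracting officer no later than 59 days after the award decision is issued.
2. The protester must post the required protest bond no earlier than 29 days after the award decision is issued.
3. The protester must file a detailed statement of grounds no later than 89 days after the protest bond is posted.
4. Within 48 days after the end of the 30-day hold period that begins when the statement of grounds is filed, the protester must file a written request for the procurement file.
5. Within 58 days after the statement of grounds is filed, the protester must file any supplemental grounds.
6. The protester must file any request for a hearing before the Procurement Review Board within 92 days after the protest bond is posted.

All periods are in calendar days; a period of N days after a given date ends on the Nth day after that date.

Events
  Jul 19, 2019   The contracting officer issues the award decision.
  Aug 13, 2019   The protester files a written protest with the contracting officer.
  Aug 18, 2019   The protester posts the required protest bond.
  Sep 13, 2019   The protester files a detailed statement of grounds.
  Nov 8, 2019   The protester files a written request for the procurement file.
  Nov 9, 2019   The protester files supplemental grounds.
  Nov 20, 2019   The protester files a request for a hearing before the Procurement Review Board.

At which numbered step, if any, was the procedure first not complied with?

Step 6

Step 1: 59 days after Jul 19, 2019 (when the award decision is issued) is Sep 16, 2019; Aug 13, 2019 is within that limit.
Step 2: the earliest permitted date is 29 days after Jul 19, 2019 (when the award decision is issued), i.e. Aug 17, 2019; done Aug 18, 2019, after the minimum wait.
Step 3: 89 days after Aug 18, 2019 (when the protest bond is posted) is Nov 15, 2019; Sep 13, 2019 is within that limit.
Step 4: 48 days after Oct 13, 2019 (end of the 30-day hold period, which began when the statement of grounds is filed on Sep 13, 2019) is Nov 30, 2019; done Nov 8, 2019 — timely.
Step 5: 58 days after Sep 13, 2019 (when the statement of grounds is filed) is Nov 10, 2019; done Nov 9, 2019 — timely.
Step 6: 92 days after Aug 18, 2019 (when the protest bond is posted) is Nov 18, 2019; done Nov 20, 2019 — 2 days late.
That is the first point of non-compliance.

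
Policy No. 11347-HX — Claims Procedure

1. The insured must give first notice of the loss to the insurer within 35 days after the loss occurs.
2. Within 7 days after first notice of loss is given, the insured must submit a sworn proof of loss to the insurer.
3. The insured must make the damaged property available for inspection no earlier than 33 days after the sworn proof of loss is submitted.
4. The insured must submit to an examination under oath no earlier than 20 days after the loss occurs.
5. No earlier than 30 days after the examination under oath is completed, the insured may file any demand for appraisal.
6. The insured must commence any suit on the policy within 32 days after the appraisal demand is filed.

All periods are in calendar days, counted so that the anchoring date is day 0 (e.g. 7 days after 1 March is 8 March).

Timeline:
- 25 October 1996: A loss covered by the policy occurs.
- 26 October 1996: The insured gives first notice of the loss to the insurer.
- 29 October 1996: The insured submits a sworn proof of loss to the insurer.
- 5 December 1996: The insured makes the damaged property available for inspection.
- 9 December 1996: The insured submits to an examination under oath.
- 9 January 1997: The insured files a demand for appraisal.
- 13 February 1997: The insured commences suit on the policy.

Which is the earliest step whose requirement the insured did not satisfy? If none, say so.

Step 6

Step 1: 35 days after 25 October 1996 (when the loss occurs) is 29 November 1996; completed 26 October 1996, before the deadline.
Step 2: 7 days after 26 October 1996 (when first notice of loss is given) is 2 November 1996; done 29 October 1996 — timely.
Step 3: the earliest permitted date is 33 days after 29 October 1996 (when the sworn proof of loss is submitted), i.e. 1 December 1996; done 5 December 1996, after the minimum wait.
Step 4: the earliest permitted date is 20 days after 25 October 1996 (when the loss occurs), i.e. 14 November 1996; 9 December 1996 is on or after that date.
Step 5: the earliest permitted date is 30 days after 9 December 1996 (when the examination under oath is completed), i.e. 8 January 1997; 9 January 1997 is on or after that date.
Step 6: 32 days after 9 January 1997 (when the appraisal demand is filed) is 10 February 1997; 13 February 1997 misses that deadline by 3 days.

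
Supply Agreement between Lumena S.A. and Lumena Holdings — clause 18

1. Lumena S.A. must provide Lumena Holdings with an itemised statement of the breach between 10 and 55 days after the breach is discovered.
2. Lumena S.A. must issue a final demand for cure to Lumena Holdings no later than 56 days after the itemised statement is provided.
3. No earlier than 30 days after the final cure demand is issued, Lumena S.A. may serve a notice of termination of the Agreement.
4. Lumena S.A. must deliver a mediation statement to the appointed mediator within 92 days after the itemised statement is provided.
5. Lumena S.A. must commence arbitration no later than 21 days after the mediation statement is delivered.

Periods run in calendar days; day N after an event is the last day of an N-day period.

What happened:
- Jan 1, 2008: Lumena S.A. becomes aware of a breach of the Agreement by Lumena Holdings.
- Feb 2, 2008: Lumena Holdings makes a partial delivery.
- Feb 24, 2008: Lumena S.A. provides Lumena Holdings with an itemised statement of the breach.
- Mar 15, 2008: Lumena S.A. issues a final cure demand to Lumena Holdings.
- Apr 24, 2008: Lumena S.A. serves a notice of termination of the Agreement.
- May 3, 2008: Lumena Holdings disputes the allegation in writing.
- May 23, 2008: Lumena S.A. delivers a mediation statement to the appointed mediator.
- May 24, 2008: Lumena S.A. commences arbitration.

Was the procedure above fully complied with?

Yes

Step 1: the window is 10–55 days after Jan 1, 2008 (when the breach is discovered), so Jan 11, 2008 through Feb 25, 2008; Feb 24, 2008 falls inside that range.
Step 2: 56 days after Feb 24, 2008 (when the itemised statement is provided) is Apr 20, 2008; done Mar 15, 2008 — timely.
Step 3: the earliest permitted date is 30 days after Mar 15, 2008 (when the final cure demand is issued), i.e. Apr 14, 2008; done Apr 24, 2008 — permitted.
Step 4: 92 days after Feb 24, 2008 (when the itemised statement is provided) is May 26, 2008; done May 23, 2008 — timely.
Step 5: 21 days after May 23, 2008 (when the mediation statement is delivered) is Jun 13, 2008; done May 24, 2008 — timely.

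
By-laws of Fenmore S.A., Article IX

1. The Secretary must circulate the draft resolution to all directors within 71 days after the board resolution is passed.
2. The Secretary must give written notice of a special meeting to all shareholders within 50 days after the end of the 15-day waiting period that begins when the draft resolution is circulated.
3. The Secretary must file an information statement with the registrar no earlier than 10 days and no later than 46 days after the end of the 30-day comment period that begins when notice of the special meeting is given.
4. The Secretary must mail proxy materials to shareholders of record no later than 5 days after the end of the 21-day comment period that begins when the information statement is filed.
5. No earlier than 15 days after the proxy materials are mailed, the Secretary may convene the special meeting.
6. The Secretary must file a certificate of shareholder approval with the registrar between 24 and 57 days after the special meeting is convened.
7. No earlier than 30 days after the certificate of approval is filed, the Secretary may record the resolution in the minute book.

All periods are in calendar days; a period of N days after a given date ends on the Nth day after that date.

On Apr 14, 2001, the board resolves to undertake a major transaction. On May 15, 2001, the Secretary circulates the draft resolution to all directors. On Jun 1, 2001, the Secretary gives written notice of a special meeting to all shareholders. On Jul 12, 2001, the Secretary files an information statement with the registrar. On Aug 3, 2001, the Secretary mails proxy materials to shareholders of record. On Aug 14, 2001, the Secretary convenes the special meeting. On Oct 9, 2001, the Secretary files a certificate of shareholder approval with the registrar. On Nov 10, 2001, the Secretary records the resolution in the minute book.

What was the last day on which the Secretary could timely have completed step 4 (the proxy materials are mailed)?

Aug 7, 2001

The information statement is filed on Jul 12, 2001; the 21-day comment period therefore ends Aug 2, 2001, and step 4 runs from that date. 5 days after Aug 2, 2001 is Aug 7, 2001.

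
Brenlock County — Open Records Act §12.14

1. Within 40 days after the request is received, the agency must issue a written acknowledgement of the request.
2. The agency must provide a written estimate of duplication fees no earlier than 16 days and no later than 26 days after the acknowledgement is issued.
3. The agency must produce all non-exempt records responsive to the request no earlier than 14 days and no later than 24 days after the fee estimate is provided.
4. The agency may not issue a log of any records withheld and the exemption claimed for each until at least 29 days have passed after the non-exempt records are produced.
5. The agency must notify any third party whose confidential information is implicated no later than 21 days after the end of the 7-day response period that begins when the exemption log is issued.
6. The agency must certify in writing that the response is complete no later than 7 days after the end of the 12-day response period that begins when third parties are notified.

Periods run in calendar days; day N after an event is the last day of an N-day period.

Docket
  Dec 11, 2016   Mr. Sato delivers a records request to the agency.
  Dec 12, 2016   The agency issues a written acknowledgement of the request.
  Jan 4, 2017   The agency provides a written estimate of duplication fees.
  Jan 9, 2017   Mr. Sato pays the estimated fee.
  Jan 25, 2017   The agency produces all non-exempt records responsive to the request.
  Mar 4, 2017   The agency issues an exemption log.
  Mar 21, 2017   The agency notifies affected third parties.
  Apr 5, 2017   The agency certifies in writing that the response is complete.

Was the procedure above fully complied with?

Yes

Step 1 — counting 40 days from Dec 11, 2016 (when the request is received) gives a deadline of Jan 20, 2017; Dec 12, 2016 is within that limit.
Step 2 — 16 and 26 days from Dec 12, 2016 (when the acknowledgement is issued) are Dec 28, 2016 and Jan 7, 2017 respectively; done Jan 4, 2017, which is between those dates.
Step 3 — 14 and 24 days from Jan 4, 2017 (when the fee estimate is provided) are Jan 18, 2017 and Jan 28, 2017 respectively; Jan 25, 2017 falls inside that range.
Step 4 — must wait 29 days from Jan 25, 2017 (when the non-exempt records are produced), so not before Feb 23, 2017; done Mar 4, 2017, after the minimum wait.
Step 5 — counting 21 days from Mar 11, 2017 (end of the 7-day response period, which began when the exemption log is issued on Mar 4, 2017) gives a deadline of Apr 1, 2017; done Mar 21, 2017 — timely.
Step 6 — counting 7 days from Apr 2, 2017 (end of the 12-day response period, which began when third parties are notified on Mar 21, 2017) gives a deadline of Apr 9, 2017; Apr 5, 2017 is within that limit.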